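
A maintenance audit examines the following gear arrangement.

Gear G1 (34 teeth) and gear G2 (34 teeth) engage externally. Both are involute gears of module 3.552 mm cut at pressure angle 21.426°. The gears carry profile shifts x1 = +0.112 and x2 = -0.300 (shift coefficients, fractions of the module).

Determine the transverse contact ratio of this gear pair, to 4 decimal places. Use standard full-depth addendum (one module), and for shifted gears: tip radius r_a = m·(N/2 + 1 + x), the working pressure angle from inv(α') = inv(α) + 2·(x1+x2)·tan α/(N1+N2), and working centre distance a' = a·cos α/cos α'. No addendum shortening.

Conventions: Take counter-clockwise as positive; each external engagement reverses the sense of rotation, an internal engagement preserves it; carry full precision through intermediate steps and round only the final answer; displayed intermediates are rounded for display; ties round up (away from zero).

class = single-mesh tooth geometry [involute pair 34T × 34T, m = 3.552]
base radii: r_b1 = 56.210870, r_b2 = 56.210870
tip radii: r_a1 = 64.333824, r_a2 = 62.870400
inv(α') = inv(21.426°) + 2·(+0.112-0.300)·tan α/(34+34) = 0.01629519  ⇒  α' = 20.58284°
a' = a·cos α / cos α' = 120.7680·cos 21.426°/cos 20.58284° = 120.087547
action lengths: √(r_a1²−r_b1²) = 31.291835, √(r_a2²−r_b2²) = 28.160704
base pitch p_b = π·m·cos α = 10.387745
CR = (31.291835 + 28.160704 − 120.087547·sin 20.58284°)/10.387745 = 1.659109
contact ratio ≈ 1.6591

1.6591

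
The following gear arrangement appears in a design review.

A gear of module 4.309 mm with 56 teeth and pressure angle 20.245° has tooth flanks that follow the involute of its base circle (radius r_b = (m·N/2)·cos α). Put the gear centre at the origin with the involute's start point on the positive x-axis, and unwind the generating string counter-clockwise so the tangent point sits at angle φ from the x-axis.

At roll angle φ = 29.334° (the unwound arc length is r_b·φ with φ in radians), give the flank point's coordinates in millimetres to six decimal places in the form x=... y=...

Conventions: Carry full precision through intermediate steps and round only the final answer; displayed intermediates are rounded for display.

recognized (one wheel, involute flank): single-mesh tooth geometry, m = 4.309, N = 56
pitch radius r_p = m·N/2 = 4.309·56/2 = 120.652000
base radius r_b = r_p·cos α = 120.652000·cos 20.245° = 113.198305
roll angle φ = 29.334° = 0.51197488 rad
x = r_b·(cos φ + φ·sin φ) = 127.075867
y = r_b·(sin φ − φ·cos φ) = 4.932170

x=127.075867 y=4.932170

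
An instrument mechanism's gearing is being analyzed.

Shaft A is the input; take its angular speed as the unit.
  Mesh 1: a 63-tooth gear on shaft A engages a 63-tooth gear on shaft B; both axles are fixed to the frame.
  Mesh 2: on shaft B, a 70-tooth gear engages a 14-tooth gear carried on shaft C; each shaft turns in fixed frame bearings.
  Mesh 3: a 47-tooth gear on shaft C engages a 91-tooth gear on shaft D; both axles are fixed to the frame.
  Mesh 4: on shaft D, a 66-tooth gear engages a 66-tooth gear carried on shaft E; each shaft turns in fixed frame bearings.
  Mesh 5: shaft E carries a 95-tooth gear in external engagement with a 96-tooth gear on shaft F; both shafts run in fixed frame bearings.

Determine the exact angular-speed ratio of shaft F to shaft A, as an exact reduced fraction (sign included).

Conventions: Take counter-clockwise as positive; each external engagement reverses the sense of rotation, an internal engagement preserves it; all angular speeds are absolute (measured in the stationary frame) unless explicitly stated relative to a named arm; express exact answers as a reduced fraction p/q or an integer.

class = fixed-axis compound train [5 meshes; 5 ratios multiply, 5 sense flips]
mesh 1 [63T→63T]: running ratio 1, sense −
mesh 2 [70T→14T]: running ratio 5, sense +
mesh 3 [47T→91T]: running ratio 235/91, sense −
mesh 4 [66T→66T]: running ratio 235/91, sense +
mesh 5 [95T→96T]: running ratio 22325/8736, sense −
ω_out/ω_in = -22325/8736

-22325/8736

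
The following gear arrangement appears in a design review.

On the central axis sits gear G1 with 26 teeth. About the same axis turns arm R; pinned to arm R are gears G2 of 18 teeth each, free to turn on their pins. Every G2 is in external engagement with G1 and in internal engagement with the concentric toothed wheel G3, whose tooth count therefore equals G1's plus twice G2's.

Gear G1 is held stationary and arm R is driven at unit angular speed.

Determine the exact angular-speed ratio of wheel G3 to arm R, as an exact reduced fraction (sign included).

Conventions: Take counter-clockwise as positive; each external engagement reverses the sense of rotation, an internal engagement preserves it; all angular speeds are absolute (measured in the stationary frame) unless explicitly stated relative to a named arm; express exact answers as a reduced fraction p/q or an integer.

topology: planetary set — G1 26T / G2 18T / G3 62T, arm = carrier (Willis)
ring teeth: 26 + 2·18 = 62
26(ω_sun−ω_arm) = −62(ω_ring−ω_arm),  ω_sun = 0, ω_arm = 1
ω_ring = 1 − (26/62)(0−1) = 44/31
ω_out/ω_in = 44/31

44/31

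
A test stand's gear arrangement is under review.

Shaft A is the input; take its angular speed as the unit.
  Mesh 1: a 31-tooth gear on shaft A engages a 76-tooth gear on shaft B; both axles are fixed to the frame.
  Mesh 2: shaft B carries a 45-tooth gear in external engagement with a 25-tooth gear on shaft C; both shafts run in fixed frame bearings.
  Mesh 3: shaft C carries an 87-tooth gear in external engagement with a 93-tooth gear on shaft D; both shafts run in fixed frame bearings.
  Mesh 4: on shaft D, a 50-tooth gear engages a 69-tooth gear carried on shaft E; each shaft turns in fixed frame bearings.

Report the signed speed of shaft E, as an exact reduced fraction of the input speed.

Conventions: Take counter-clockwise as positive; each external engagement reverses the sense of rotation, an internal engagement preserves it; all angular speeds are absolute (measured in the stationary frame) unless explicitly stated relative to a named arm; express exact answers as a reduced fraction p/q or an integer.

435/874

4-mesh fixed-axis compound train (all bearings frame-fixed)
mesh 1 [31T→76T]: |ω|/ω_in = 1×31/76 = 31/76, sense flips to −
mesh 2 [45T→25T]: |ω|/ω_in = (31/76)×45/25 = 279/380, sense flips to +
mesh 3 [87T→93T]: |ω|/ω_in = (279/380)×87/93 = 261/380, sense flips to −
mesh 4 [50T→69T]: |ω|/ω_in = (261/380)×50/69 = 435/874, sense flips to +
signed output speed (× input speed) = 435/874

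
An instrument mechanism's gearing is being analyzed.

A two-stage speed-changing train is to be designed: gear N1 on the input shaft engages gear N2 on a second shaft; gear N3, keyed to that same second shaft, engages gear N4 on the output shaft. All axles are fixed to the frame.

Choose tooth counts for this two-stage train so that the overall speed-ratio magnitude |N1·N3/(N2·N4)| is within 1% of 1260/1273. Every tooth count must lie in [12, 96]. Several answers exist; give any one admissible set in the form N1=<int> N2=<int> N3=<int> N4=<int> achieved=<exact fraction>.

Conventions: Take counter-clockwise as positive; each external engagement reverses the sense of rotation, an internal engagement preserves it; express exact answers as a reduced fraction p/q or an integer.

N1=14 N2=19 N3=90 N4=67 achieved=1260/1273

2-stage fixed-axis compound train for ratio 1260/1273
target = 1260/1273 in lowest terms: an exact hit needs N1·N3 = k·1260 and N2·N4 = k·1273 for one integer k, every count in [12, 96]; additionally prefer no 1:1 stage (N1 ≠ N2, N3 ≠ N4)
k = 1: N1·N3 = 1260 = 14·90, N2·N4 = 1273 = 19·67
achieved = 14·90/(19·67) = 1260/1273; |achieved − target| = 0 ≤ 63/6365 ✓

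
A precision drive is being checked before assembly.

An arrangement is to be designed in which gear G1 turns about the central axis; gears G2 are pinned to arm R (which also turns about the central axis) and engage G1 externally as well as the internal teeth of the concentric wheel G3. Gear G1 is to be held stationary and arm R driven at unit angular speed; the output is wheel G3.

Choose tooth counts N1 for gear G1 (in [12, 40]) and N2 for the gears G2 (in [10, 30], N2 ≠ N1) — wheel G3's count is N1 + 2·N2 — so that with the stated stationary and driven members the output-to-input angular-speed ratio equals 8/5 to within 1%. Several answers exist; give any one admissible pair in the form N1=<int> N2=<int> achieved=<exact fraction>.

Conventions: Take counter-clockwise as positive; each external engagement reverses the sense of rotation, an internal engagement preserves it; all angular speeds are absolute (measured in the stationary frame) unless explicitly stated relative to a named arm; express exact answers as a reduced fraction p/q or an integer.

design class (target 8/5): planetary set
Willis with ω_sun = 0: ω_ring/ω_arm = (N1+N3)/N3; set equal to 8/5  ⇒  N3/N1 = 1/(8/5 − 1) = 5/3
N3 = N1 + 2·N2  ⇒  N2/N1 = (N3/N1 − 1)/2 = (5/3 − 1)/2 = 1/3
smallest multiple with N1 ≥ 12 and N2 ≥ 10: k = 10  ⇒  N1 = 10·3 = 30, N2 = 10·1 = 10 (N1 ≤ 40, N2 ≤ 30, N2 ≠ N1 ✓), N3 = 30 + 2·10 = 50
check: (N1+N3)/N3 with N1 = 30, N3 = 50 gives 8/5; |achieved − target| = 0 ≤ 2/125 ✓

N1=30 N2=10 achieved=8/5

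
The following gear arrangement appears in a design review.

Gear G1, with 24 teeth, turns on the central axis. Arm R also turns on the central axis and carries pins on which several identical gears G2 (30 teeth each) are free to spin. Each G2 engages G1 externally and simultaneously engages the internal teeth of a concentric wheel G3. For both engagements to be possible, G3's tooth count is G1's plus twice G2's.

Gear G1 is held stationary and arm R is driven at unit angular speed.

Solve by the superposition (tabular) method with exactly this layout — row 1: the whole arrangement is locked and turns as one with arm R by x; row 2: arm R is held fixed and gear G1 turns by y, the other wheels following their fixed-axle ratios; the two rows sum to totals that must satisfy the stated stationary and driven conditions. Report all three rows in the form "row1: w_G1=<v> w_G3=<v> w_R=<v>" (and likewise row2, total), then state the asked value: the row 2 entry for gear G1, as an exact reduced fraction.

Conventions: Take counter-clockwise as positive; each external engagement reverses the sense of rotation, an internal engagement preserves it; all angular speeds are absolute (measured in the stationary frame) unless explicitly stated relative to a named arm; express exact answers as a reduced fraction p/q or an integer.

row1: w_G1=1 w_G3=1 w_R=1
row2: w_G1=-1 w_G3=2/7 w_R=0
total: w_G1=0 w_G3=9/7 w_R=1
asked value: -1

class = planetary set [G3 = 24+2·30 = 84; Willis about the carrier]
row 1 (train locked, turned with arm): all members turn x
row 2 — arm fixed, fixed-axis ratios: sun y, ring −(24/84)·y, arm 0
boundary: total ω_sun = x + y = 0 and total ω_arm = x = 1  ⇒  y = -1, x = 1
row 2 ring = −(24/84)·(-1) = 2/7
totals (row 1 + row 2): sun 1 + (-1) = 0, ring 1 + 2/7 = 9/7, arm 1 + 0 = 1
asked cell (row2, sun) = -1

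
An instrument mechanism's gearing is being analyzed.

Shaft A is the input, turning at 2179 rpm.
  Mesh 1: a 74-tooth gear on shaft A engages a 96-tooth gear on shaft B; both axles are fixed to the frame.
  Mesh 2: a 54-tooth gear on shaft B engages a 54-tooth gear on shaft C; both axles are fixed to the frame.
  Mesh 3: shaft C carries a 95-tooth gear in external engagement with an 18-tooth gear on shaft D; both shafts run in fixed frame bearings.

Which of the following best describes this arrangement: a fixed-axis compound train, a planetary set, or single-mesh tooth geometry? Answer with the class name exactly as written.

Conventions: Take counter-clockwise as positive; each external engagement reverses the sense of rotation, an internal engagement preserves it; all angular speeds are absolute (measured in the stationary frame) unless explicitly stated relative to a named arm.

fixed-axis compound train

recognized (4 fixed axles, 3 meshes): fixed-axis compound train
classification: fixed-axis compound train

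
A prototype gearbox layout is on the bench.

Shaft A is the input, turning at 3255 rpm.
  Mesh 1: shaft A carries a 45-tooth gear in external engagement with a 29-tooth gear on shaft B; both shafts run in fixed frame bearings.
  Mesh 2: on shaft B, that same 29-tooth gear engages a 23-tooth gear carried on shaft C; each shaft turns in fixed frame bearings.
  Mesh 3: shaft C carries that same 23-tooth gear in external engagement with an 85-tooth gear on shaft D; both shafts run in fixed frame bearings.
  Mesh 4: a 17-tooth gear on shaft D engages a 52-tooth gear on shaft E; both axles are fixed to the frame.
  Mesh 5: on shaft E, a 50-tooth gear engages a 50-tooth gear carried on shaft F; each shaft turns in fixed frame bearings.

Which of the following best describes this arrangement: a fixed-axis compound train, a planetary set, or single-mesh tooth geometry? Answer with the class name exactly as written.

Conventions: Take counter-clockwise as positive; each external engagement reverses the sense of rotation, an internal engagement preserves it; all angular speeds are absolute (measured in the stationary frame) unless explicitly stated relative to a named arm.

fixed-axis compound train

topology: fixed-axis compound train — 5 meshes, A→F
classification: fixed-axis compound train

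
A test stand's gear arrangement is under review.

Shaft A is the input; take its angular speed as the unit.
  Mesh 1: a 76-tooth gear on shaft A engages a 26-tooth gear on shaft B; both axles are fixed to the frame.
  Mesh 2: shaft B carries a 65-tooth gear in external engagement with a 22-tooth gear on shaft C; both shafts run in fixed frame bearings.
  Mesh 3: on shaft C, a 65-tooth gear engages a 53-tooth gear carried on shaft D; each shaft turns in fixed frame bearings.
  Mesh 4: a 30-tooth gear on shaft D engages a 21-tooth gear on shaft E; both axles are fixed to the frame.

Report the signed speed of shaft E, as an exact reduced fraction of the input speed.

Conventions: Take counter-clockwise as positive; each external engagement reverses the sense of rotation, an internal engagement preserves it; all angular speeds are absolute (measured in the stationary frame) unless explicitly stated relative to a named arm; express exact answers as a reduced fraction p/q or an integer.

61750/4081

4-mesh fixed-axis compound train (all bearings frame-fixed)
mesh 1 [76T→26T]: |ω|/ω_in = 1×76/26 = 38/13, sense flips to −
mesh 2 [65T→22T]: |ω|/ω_in = (38/13)×65/22 = 95/11, sense flips to +
mesh 3 [65T→53T]: |ω|/ω_in = (95/11)×65/53 = 6175/583, sense flips to −
mesh 4 [30T→21T]: |ω|/ω_in = (6175/583)×30/21 = 61750/4081, sense flips to +
signed output speed (× input speed) = 61750/4081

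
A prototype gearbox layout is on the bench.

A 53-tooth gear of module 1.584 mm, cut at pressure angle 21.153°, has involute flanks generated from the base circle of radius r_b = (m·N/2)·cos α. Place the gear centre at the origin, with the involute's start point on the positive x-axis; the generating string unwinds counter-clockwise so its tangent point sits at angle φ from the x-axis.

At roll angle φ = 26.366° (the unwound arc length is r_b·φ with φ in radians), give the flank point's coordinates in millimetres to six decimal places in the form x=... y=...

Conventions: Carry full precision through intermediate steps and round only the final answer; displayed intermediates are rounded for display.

recognized (one wheel, involute flank): single-mesh tooth geometry, m = 1.584, N = 53
pitch radius r_p = m·N/2 = 1.584·53/2 = 41.976000
base radius r_b = r_p·cos α = 41.976000·cos 21.153° = 39.147663
roll angle φ = 26.366° = 0.46017351 rad
x = r_b·(cos φ + φ·sin φ) = 43.075745
y = r_b·(sin φ − φ·cos φ) = 1.244872

x=43.075745 y=1.244872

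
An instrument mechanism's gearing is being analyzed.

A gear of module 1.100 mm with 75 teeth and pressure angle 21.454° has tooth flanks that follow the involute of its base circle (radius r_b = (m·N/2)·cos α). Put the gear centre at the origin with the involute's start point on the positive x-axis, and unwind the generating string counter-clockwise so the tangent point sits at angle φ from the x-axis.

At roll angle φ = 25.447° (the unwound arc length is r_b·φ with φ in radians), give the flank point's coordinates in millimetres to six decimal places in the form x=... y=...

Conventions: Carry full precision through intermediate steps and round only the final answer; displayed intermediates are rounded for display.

recognized (one wheel, involute flank): single-mesh tooth geometry, m = 1.100, N = 75
pitch radius r_p = m·N/2 = 1.100·75/2 = 41.250000
base radius r_b = r_p·cos α = 41.250000·cos 21.454° = 38.391850
roll angle φ = 25.447° = 0.44413393 rad
x = r_b·(cos φ + φ·sin φ) = 41.993651
y = r_b·(sin φ − φ·cos φ) = 1.099180

x=41.993651 y=1.099180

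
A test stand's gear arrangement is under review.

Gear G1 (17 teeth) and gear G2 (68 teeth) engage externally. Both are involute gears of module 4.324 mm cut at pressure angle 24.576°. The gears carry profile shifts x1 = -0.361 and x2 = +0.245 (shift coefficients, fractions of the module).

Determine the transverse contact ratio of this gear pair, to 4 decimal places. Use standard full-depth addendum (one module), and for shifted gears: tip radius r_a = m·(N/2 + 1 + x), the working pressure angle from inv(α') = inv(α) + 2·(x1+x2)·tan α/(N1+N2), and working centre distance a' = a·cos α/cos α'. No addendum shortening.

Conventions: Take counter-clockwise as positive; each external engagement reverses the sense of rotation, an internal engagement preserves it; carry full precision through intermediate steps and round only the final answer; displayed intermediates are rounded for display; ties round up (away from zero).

topology: single-mesh involute geometry — m = 4.324, 17T/68T pair
base radii: r_b1 = 33.424470, r_b2 = 133.697879
tip radii: r_a1 = 39.517036, r_a2 = 152.399380
inv(α') = inv(24.576°) + 2·(-0.361+0.245)·tan α/(17+68) = 0.02714880  ⇒  α' = 24.22852°
a' = a·cos α / cos α' = 183.7700·cos 24.576°/cos 24.22852° = 183.265076
action lengths: √(r_a1²−r_b1²) = 21.080819, √(r_a2²−r_b2²) = 73.146757
base pitch p_b = π·m·cos α = 12.353655
CR = (21.080819 + 73.146757 − 183.265076·sin 24.22852°)/12.353655 = 1.539610
contact ratio ≈ 1.5396

1.5396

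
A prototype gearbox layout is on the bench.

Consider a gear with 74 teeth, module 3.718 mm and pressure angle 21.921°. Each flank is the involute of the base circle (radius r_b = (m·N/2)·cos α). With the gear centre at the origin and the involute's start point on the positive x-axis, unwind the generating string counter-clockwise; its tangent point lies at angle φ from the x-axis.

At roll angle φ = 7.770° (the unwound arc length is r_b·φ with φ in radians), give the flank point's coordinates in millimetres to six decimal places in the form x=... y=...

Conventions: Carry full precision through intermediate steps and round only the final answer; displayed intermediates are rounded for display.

topology: single-mesh involute geometry — m = 3.718, N = 74
pitch radius r_p = m·N/2 = 3.718·74/2 = 137.566000
base radius r_b = r_p·cos α = 137.566000·cos 21.921° = 127.619907
roll angle φ = 7.770° = 0.13561208 rad
x = r_b·(cos φ + φ·sin φ) = 128.788023
y = r_b·(sin φ − φ·cos φ) = 0.105899

x=128.788023 y=0.105899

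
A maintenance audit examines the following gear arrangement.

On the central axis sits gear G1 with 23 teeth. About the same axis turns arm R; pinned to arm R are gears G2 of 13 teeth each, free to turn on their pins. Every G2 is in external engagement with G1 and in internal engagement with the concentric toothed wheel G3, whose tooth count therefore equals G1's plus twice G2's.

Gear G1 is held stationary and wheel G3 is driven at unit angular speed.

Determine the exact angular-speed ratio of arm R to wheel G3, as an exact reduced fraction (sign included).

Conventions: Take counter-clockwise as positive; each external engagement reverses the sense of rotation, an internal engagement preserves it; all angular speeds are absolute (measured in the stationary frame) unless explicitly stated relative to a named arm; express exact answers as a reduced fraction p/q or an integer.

topology: planetary set — G1 23T / G2 13T / G3 49T, arm = carrier (Willis)
ring teeth: 23 + 2·13 = 49
23(ω_sun−ω_arm) = −49(ω_ring−ω_arm),  ω_sun = 0, ω_ring = 1
23(0−ω_arm) = −49(1−ω_arm)  ⇒  72·ω_arm = 49  ⇒  ω_arm = 49/72
ω_out/ω_in = 49/72

49/72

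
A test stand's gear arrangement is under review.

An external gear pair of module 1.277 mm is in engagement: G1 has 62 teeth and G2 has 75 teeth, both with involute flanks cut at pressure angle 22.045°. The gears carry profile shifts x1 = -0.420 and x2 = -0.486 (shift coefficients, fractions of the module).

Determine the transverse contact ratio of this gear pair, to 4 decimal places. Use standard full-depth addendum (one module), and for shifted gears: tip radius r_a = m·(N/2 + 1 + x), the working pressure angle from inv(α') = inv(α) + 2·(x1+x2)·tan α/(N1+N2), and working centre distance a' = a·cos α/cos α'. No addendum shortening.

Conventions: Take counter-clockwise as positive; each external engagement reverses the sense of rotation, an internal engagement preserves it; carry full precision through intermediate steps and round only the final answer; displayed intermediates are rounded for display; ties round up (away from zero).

1.8641

topology: single-mesh involute geometry — m = 1.277, 62T/75T pair
base radii: r_b1 = 36.692769, r_b2 = 44.386414
tip radii: r_a1 = 40.327660, r_a2 = 48.543878
inv(α') = inv(22.045°) + 2·(-0.420-0.486)·tan α/(62+75) = 0.01482644  ⇒  α' = 19.96623°
a' = a·cos α / cos α' = 87.4745·cos 22.045°/cos 19.96623° = 86.264171
action lengths: √(r_a1²−r_b1²) = 16.732031, √(r_a2²−r_b2²) = 19.655899
base pitch p_b = π·m·cos α = 3.718508
CR = (16.732031 + 19.655899 − 86.264171·sin 19.96623°)/3.718508 = 1.864091
contact ratio ≈ 1.8641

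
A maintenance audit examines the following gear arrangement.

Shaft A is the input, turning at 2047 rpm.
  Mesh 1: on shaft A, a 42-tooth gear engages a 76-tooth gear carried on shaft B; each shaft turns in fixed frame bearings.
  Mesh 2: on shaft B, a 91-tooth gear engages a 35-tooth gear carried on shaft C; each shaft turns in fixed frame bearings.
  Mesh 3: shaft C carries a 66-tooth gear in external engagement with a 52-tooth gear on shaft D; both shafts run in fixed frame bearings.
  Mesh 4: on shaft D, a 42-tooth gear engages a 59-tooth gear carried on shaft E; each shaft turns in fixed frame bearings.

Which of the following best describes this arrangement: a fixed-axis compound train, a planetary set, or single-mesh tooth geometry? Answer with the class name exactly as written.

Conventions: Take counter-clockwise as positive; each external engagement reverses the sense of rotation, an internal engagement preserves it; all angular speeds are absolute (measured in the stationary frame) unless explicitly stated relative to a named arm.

4-mesh fixed-axis compound train (all bearings frame-fixed)
classification: fixed-axis compound train

fixed-axis compound train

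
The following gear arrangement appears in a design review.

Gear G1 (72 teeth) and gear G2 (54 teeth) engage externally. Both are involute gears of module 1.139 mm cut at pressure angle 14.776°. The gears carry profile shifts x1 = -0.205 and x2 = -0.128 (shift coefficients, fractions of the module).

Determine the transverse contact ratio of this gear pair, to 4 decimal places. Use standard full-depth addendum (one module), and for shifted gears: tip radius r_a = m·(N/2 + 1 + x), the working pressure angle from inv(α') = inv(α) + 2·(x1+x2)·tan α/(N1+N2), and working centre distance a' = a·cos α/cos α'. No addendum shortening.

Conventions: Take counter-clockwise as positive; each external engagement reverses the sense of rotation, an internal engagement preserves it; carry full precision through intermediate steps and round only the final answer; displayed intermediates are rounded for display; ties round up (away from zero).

class = single-mesh tooth geometry [involute pair 72T × 54T, m = 1.139]
base radii: r_b1 = 39.648010, r_b2 = 29.736008
tip radii: r_a1 = 41.909505, r_a2 = 31.746208
inv(α') = inv(14.776°) + 2·(-0.205-0.128)·tan α/(72+54) = 0.00447930  ⇒  α' = 13.51984°
a' = a·cos α / cos α' = 71.7570·cos 14.776°/cos 13.51984° = 71.361515
action lengths: √(r_a1²−r_b1²) = 13.580939, √(r_a2²−r_b2²) = 11.117175
base pitch p_b = π·m·cos α = 3.459942
CR = (13.580939 + 11.117175 − 71.361515·sin 13.51984°)/3.459942 = 2.316534
contact ratio ≈ 2.3165

2.3165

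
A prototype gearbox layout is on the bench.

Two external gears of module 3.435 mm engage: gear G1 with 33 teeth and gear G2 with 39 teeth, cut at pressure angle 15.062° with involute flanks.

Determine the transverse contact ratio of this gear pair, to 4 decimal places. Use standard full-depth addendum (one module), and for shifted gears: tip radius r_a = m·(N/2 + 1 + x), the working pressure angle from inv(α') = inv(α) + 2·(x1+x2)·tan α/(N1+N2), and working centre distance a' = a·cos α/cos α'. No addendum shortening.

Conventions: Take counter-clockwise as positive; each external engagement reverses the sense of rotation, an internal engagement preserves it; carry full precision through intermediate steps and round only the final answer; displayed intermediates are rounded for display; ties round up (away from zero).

topology: single-mesh involute geometry — m = 3.435, 33T/39T pair
base radii: r_b1 = 54.730355, r_b2 = 64.681329
tip radii: r_a1 = 60.112500, r_a2 = 70.417500
no profile shift: α' = α, a' = a
action lengths: √(r_a1²−r_b1²) = 24.861634, √(r_a2²−r_b2²) = 27.837923
base pitch p_b = π·m·cos α = 10.420635
CR = (24.861634 + 27.837923 − 123.660000·sin 15.06200°)/10.420635 = 1.973465
contact ratio ≈ 1.9735

1.9735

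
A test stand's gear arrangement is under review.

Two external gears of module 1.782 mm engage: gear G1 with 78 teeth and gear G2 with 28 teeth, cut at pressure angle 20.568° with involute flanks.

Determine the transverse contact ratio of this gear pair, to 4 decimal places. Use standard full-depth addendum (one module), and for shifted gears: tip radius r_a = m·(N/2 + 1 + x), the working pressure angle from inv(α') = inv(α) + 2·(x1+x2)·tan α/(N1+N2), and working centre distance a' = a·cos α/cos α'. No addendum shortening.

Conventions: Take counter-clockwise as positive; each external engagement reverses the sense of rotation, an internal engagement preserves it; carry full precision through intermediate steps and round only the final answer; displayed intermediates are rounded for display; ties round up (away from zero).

1.7017

topology: single-mesh involute geometry — m = 1.782, 78T/28T pair
base radii: r_b1 = 65.067912, r_b2 = 23.357712
tip radii: r_a1 = 71.280000, r_a2 = 26.730000
no profile shift: α' = α, a' = a
action lengths: √(r_a1²−r_b1²) = 29.103354, √(r_a2²−r_b2²) = 12.996545
base pitch p_b = π·m·cos α = 5.241458
CR = (29.103354 + 12.996545 − 94.446000·sin 20.56800°)/5.241458 = 1.701672
contact ratio ≈ 1.7017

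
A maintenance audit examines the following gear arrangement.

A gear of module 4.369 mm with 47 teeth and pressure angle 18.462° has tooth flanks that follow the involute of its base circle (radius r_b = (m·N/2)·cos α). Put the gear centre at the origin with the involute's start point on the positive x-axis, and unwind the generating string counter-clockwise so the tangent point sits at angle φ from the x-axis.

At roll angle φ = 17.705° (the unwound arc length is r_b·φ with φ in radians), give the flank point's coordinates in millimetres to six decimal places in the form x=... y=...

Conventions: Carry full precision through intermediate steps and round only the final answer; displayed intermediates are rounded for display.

class = single-mesh tooth geometry [base-circle involute, m = 4.369, 47T]
pitch radius r_p = m·N/2 = 4.369·47/2 = 102.671500
base radius r_b = r_p·cos α = 102.671500·cos 18.462° = 97.387397
roll angle φ = 17.705° = 0.30901054 rad
x = r_b·(cos φ + φ·sin φ) = 101.926630
y = r_b·(sin φ − φ·cos φ) = 0.948743

x=101.926630 y=0.948743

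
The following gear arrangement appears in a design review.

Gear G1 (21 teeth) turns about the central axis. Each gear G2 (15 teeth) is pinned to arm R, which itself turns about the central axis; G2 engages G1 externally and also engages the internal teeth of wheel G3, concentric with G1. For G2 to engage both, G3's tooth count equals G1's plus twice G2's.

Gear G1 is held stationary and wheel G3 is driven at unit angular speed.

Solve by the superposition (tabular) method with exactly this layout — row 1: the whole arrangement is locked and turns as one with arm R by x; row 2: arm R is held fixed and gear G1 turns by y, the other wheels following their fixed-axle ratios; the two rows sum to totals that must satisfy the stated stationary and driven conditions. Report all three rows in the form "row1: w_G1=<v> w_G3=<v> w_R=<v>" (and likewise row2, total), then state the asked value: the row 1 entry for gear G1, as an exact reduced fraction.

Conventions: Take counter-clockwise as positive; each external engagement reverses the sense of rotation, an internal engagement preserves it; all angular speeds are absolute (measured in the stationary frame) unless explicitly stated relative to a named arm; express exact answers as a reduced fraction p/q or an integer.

planetary set (21T centre, 15T on arm, 51T internal) — Willis relation
superposition row 1 [locked train]: every member turns x
superposition row 2 [arm held]: sun y, ring −(21/51)·y, arm 0
boundary: total ω_sun = x + y = 0 and total ω_ring = x − (21/51)·y = 1  ⇒  y = -17/24, x = 17/24
row 2 ring = −(21/51)·(-17/24) = 7/24
totals (row 1 + row 2): sun 17/24 + (-17/24) = 0, ring 17/24 + 7/24 = 1, arm 17/24 + 0 = 17/24
asked cell (row1, sun) = 17/24

row1: w_G1=17/24 w_G3=17/24 w_R=17/24
row2: w_G1=-17/24 w_G3=7/24 w_R=0
total: w_G1=0 w_G3=1 w_R=17/24
asked value: 17/24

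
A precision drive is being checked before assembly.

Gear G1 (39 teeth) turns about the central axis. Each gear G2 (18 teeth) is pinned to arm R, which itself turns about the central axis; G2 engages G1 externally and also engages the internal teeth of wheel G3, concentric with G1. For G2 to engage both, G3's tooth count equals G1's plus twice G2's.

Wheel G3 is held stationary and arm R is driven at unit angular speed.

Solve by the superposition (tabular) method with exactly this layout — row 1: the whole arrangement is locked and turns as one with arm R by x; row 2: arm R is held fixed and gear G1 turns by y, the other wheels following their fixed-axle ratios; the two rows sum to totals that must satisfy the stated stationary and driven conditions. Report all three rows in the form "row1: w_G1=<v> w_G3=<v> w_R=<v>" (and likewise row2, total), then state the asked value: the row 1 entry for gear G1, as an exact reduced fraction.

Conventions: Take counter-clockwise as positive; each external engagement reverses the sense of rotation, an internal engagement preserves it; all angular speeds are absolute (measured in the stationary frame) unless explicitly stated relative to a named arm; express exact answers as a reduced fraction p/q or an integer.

row1: w_G1=1 w_G3=1 w_R=1
row2: w_G1=25/13 w_G3=-1 w_R=0
total: w_G1=38/13 w_G3=0 w_R=1
asked value: 1

topology: planetary set — G1 39T / G2 18T / G3 75T, arm = carrier (Willis)
row 1 — lock + rotate with arm: ω_sun = ω_ring = ω_arm = x
superposition row 2 [arm held]: sun y, ring −(39/75)·y, arm 0
boundary: total ω_ring = x − (39/75)·y = 0 and total ω_arm = x = 1  ⇒  y = 25/13, x = 1
row 2 ring = −(39/75)·25/13 = -1
totals (row 1 + row 2): sun 1 + 25/13 = 38/13, ring 1 + (-1) = 0, arm 1 + 0 = 1
asked cell (row1, sun) = 1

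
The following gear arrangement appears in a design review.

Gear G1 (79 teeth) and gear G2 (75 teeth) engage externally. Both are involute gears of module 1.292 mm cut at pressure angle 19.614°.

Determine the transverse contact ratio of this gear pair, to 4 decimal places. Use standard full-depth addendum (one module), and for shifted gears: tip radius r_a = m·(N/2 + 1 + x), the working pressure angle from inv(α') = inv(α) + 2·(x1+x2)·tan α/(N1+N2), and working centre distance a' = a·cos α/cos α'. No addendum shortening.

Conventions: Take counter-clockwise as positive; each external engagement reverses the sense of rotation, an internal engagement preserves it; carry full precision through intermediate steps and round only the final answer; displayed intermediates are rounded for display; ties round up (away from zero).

1.8446

class = single-mesh tooth geometry [involute pair 79T × 75T, m = 1.292]
base radii: r_b1 = 48.072776, r_b2 = 45.638711
tip radii: r_a1 = 52.326000, r_a2 = 49.742000
no profile shift: α' = α, a' = a
action lengths: √(r_a1²−r_b1²) = 20.664427, √(r_a2²−r_b2²) = 19.783190
base pitch p_b = π·m·cos α = 3.823420
CR = (20.664427 + 19.783190 − 99.484000·sin 19.61400°)/3.823420 = 1.844593
contact ratio ≈ 1.8446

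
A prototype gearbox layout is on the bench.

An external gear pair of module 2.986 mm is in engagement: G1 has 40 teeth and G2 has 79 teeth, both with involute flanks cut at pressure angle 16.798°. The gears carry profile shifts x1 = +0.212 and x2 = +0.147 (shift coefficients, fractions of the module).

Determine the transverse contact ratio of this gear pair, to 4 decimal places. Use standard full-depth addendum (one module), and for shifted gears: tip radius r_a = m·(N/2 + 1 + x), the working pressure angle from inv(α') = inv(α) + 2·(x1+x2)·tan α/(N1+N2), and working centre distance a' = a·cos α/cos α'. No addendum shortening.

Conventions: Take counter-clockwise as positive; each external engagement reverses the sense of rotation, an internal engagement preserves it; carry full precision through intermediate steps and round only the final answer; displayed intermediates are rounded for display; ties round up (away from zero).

1.8866

class = single-mesh tooth geometry [involute pair 40T × 79T, m = 2.986]
base radii: r_b1 = 57.171723, r_b2 = 112.914153
tip radii: r_a1 = 63.339032, r_a2 = 121.371942
inv(α') = inv(16.798°) + 2·(+0.212+0.147)·tan α/(40+79) = 0.01052073  ⇒  α' = 17.86889°
a' = a·cos α / cos α' = 177.6670·cos 16.798°/cos 17.86889° = 178.706474
action lengths: √(r_a1²−r_b1²) = 27.262191, √(r_a2²−r_b2²) = 44.514519
base pitch p_b = π·m·cos α = 8.980513
CR = (27.262191 + 44.514519 − 178.706474·sin 17.86889°)/8.980513 = 1.886577
contact ratio ≈ 1.8866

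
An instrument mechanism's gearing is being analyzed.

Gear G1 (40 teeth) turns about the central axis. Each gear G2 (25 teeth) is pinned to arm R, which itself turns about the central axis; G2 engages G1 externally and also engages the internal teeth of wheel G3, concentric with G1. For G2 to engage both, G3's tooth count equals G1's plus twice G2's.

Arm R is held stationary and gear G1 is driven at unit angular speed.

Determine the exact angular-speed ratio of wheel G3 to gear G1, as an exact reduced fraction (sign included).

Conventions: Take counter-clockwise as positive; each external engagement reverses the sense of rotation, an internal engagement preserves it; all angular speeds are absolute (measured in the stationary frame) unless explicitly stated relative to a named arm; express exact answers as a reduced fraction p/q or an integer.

planetary set (40T centre, 25T on arm, 90T internal) — Willis relation
ring teeth: 40 + 2·25 = 90
40(ω_sun−ω_arm) = −90(ω_ring−ω_arm),  ω_arm = 0, ω_sun = 1
ω_ring = 0 − (40/90)(1−0) = -4/9
ω_out/ω_in = -4/9

-4/9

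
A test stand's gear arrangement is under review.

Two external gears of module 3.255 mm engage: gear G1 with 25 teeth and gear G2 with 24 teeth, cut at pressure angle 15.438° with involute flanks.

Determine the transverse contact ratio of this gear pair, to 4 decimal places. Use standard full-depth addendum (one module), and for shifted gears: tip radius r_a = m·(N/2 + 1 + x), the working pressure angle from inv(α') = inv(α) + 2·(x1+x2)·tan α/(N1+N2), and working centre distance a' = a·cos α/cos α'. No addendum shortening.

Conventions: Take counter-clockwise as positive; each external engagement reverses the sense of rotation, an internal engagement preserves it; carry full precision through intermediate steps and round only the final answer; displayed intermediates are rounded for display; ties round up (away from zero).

topology: single-mesh involute geometry — m = 3.255, 25T/24T pair
base radii: r_b1 = 39.219457, r_b2 = 37.650679
tip radii: r_a1 = 43.942500, r_a2 = 42.315000
no profile shift: α' = α, a' = a
action lengths: √(r_a1²−r_b1²) = 19.818615, √(r_a2²−r_b2²) = 19.312835
base pitch p_b = π·m·cos α = 9.856925
CR = (19.818615 + 19.312835 − 79.747500·sin 15.43800°)/9.856925 = 1.816289
contact ratio ≈ 1.8163

1.8163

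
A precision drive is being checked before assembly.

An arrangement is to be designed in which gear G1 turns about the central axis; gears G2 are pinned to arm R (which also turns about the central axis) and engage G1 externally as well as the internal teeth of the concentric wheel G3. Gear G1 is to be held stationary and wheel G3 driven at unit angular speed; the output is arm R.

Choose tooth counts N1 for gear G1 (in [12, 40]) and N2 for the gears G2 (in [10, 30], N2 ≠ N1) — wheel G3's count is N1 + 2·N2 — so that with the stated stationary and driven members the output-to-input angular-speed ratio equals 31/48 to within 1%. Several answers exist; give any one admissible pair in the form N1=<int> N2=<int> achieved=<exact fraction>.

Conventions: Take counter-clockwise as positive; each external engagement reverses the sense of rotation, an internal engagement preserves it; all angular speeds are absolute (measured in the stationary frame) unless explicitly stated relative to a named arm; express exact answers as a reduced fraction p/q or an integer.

N1=34 N2=14 achieved=31/48

planetary set to be sized for 31/48 (Willis relation)
Willis with ω_sun = 0: ω_arm/ω_ring = N3/(N1+N3); set equal to 31/48  ⇒  N3/N1 = (31/48)/(1 − 31/48) = 31/17
N3 = N1 + 2·N2  ⇒  N2/N1 = (N3/N1 − 1)/2 = (31/17 − 1)/2 = 7/17
smallest multiple with N1 ≥ 12 and N2 ≥ 10: k = 2  ⇒  N1 = 2·17 = 34, N2 = 2·7 = 14 (N1 ≤ 40, N2 ≤ 30, N2 ≠ N1 ✓), N3 = 34 + 2·14 = 62
check: N3/(N1+N3) with N1 = 34, N3 = 62 gives 31/48; |achieved − target| = 0 ≤ 31/4800 ✓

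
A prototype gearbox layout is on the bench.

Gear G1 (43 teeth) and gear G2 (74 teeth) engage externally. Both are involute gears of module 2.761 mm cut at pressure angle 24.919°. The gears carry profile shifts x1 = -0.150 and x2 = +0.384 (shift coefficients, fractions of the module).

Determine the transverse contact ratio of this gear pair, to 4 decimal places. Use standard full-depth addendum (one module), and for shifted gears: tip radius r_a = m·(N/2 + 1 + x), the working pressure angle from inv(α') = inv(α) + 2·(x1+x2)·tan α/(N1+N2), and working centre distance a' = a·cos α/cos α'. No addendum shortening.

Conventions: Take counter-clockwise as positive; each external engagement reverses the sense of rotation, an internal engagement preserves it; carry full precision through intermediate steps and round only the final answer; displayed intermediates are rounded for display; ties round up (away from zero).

class = single-mesh tooth geometry [involute pair 43T × 74T, m = 2.761]
base radii: r_b1 = 53.835202, r_b2 = 92.646627
tip radii: r_a1 = 61.708350, r_a2 = 105.978224
inv(α') = inv(24.919°) + 2·(-0.150+0.384)·tan α/(43+74) = 0.03152743  ⇒  α' = 25.40156°
a' = a·cos α / cos α' = 161.5185·cos 24.919°/cos 25.40156° = 162.158753
action lengths: √(r_a1²−r_b1²) = 30.161092, √(r_a2²−r_b2²) = 51.458590
base pitch p_b = π·m·cos α = 7.866431
CR = (30.161092 + 51.458590 − 162.158753·sin 25.40156°)/7.866431 = 1.533110
contact ratio ≈ 1.5331

1.5331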